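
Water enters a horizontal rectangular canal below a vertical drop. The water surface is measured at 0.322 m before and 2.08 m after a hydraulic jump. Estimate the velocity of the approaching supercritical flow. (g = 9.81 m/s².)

For a rectangular channel the momentum equation gives q² = ½·g·y₁·y₂·(y₁ + y₂) = ½×9.81×0.322×2.08×2.40 = 7.89.
q = √7.89 = 2.81 m²/s.
V₁ = q/y₁ = 2.81/0.322 = 8.72 m/s.

V₁ = 8.72 m/s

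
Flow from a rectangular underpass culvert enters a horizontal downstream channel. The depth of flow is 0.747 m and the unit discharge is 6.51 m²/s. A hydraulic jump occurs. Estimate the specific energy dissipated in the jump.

V₁ = q/y₁ = 6.51/0.747 = 8.71 m/s. Fr₁ = V₁/√(g·y₁) = 8.71/√(9.81×0.747) = 3.22.
From the momentum equation for a rectangular channel, y₂/y₁ = ½[√(1 + 8Fr₁²) − 1] = ½[√83.91 − 1] = 4.08.
y₂ = 4.08 × 0.747 = 3.05 m.
Head loss: ΔE = (y₂ − y₁)³/(4y₁y₂) = (3.05 − 0.747)³/(4×0.747×3.05) = 12.2/9.11 = 1.34 m.

ΔE = 1.34 m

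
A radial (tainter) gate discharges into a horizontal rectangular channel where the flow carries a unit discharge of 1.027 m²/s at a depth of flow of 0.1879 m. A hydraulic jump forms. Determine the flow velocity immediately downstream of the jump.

V₂ = 1.048 m/s

V₁ = q/y₁ = 1.027/0.1879 = 5.466 m/s. Fr₁ = V₁/√(g·y₁) = 5.466/√(9.81×0.1879) = 4.026.
Conjugate-depth relation: y₂/y₁ = ½[√(1 + 8Fr₁²) − 1] = ½[√130.65 − 1] = 5.215.
y₂ = 5.215 × 0.1879 = 0.9799 m.
V₂ = q/y₂ = 1.027/0.9799 = 1.048 m/s.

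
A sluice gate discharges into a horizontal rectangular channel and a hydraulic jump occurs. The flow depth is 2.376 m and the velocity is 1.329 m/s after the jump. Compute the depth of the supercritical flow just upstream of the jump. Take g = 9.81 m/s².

y₁ = 0.3176 m

Fr₂ = V₂/√(g·y₂) = 1.329/√(9.81×2.376) = 0.2753.
Applying the sequent-depth relation in reverse, y₁/y₂ = ½[√(1 + 8Fr₂²) − 1] = ½[√1.6062 − 1] = 0.1337.
y₁ = 0.1337 × 2.376 = 0.3176 m.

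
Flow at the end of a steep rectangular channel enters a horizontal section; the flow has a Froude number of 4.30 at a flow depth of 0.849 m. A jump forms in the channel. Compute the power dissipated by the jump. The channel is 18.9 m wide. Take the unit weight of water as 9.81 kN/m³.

Fr₁ = 4.30 (given).
Bélanger equation: y₂/y₁ = ½[√(1 + 8Fr₁²) − 1] = ½[√148.9 − 1] = 5.60.
y₂ = 5.60 × 0.849 = 4.76 m.
Head loss: ΔE = (y₂ − y₁)³/(4y₁y₂) = (4.76 − 0.849)³/(4×0.849×4.76) = 59.6/16.2 = 3.69 m.
V₁ = Fr₁·√(g·y₁) = 4.30×√(9.81×0.849) = 12.4 m/s; q = V₁·y₁ = 10.5 m²/s. Q = q·b = 10.5 × 18.9 = 199 m³/s. P = γ·Q·ΔE = 9.81 × 199 × 3.69 = 7212 kW.

P = 7212 kW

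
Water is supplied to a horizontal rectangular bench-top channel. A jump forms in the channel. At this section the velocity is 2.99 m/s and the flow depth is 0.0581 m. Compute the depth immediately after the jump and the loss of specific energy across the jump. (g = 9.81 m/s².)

Fr₁ = V₁/√(g·y₁) = 2.99/√(9.81×0.0581) = 3.96.
Sequent-depth ratio: y₂/y₁ = ½[√(1 + 8Fr₁²) − 1] = ½[√126.5 − 1] = 5.12.
y₂ = 5.12 × 0.0581 = 0.298 m.
Head loss: ΔE = (y₂ − y₁)³/(4y₁y₂) = (0.298 − 0.0581)³/(4×0.0581×0.298) = 0.0137/0.0692 = 0.199 m.

y₂ = 0.298 m; ΔE = 0.199 m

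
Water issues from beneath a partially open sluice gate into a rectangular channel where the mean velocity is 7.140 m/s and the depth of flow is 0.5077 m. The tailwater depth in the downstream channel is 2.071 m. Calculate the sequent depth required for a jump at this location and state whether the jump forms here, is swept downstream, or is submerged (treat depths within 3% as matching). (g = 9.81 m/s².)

Fr₁ = V₁/√(g·y₁) = 7.140/√(9.81×0.5077) = 3.199.
Conjugate-depth relation: y₂/y₁ = ½[√(1 + 8Fr₁²) − 1] = ½[√82.886 − 1] = 4.052.
y₂ = 4.052 × 0.5077 = 2.057 m.
Tailwater y_tw = 2.071 m: y_tw ≈ y₂, so the jump forms here.

y₂ = 2.057 m; the jump forms here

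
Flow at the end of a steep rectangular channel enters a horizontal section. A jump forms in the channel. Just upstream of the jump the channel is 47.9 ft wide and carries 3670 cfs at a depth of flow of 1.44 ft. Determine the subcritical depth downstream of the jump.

q = Q/b = 3670/47.9 = 76.6 ft²/s; V₁ = q/y₁ = 53.2 ft/s. Fr₁ = V₁/√(g·y₁) = 7.81.
Sequent-depth ratio: y₂/y₁ = ½[√(1 + 8Fr₁²) − 1] = ½[√489.4 − 1] = 10.6.
y₂ = 10.6 × 1.44 = 15.2 ft.

y₂ = 15.2 ft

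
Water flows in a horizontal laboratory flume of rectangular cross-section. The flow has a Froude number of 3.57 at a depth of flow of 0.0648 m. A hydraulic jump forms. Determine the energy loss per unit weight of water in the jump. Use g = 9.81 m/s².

ΔE = 0.162 m

Fr₁ = 3.57 (given).
Sequent-depth ratio: y₂/y₁ = ½[√(1 + 8Fr₁²) − 1] = ½[√103.0 − 1] = 4.57.
y₂ = 4.57 × 0.0648 = 0.296 m.
V₁ = Fr₁·√(g·y₁) = 3.57×√(9.81×0.0648) = 2.85 m/s; q = V₁·y₁ = 0.184 m²/s. V₂ = q/y₂ = 0.184/0.296 = 0.622 m/s. E₁ = y₁ + V₁²/2g = 0.478 m; E₂ = y₂ + V₂²/2g = 0.316 m. ΔE = E₁ − E₂ = 0.162 m.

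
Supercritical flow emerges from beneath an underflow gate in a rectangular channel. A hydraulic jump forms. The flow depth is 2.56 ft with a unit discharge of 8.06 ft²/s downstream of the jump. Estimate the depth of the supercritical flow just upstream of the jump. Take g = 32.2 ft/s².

V₂ = q/y₂ = 8.06/2.56 = 3.15 ft/s; Fr₂ = V₂/√(g·y₂) = 0.347.
Since the conjugate-depth ratio holds either way, y₁/y₂ = ½[√(1 + 8Fr₂²) − 1] = ½[√1.962 − 1] = 0.200.
y₁ = 0.200 × 2.56 = 0.513 ft.

y₁ = 0.513 ft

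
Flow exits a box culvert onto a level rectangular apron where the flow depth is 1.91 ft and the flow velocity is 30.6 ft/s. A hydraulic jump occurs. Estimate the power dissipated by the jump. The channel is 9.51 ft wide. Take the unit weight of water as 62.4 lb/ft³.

P = 394 hp

Fr₁ = V₁/√(g·y₁) = 30.6/√(32.2×1.91) = 3.90.
Conjugate-depth relation: y₂/y₁ = ½[√(1 + 8Fr₁²) − 1] = ½[√122.8 − 1] = 5.04.
y₂ = 5.04 × 1.91 = 9.63 ft.
q = V₁·y₁ = 30.6 × 1.91 = 58.4 ft²/s. V₂ = q/y₂ = 58.4/9.63 = 6.07 ft/s. E₁ = y₁ + V₁²/2g = 16.4 ft; E₂ = y₂ + V₂²/2g = 10.2 ft. ΔE = E₁ − E₂ = 6.25 ft.
Q = q·b = 58.4 × 9.51 = 556 cfs. P = γ·Q·ΔE/550 = 62.4 × 556 × 6.25 / 550 = 394 hp.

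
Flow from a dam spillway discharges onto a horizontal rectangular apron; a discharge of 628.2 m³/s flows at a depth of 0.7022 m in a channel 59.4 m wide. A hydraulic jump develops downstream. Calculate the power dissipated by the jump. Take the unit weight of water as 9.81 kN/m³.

q = Q/b = 628.2/59.4 = 10.58 m²/s; V₁ = q/y₁ = 15.06 m/s. Fr₁ = V₁/√(g·y₁) = 5.738.
From the momentum equation for a rectangular channel, y₂/y₁ = ½[√(1 + 8Fr₁²) − 1] = ½[√264.43 − 1] = 7.631.
y₂ = 7.631 × 0.7022 = 5.358 m.
Head loss: ΔE = (y₂ − y₁)³/(4y₁y₂) = (5.358 − 0.7022)³/(4×0.7022×5.358) = 100.9/15.05 = 6.707 m.
P = γ·Q·ΔE = 9.81 × 628.2 × 6.707 = 41330 kW.

P = 41330 kW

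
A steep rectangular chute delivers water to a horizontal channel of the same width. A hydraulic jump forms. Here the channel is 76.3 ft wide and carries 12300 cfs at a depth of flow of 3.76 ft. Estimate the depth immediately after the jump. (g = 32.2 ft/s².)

y₂ = 18.9 ft

q = Q/b = 12300/76.3 = 161 ft²/s; V₁ = q/y₁ = 42.9 ft/s. Fr₁ = V₁/√(g·y₁) = 3.90.
By Bélanger, y₂/y₁ = ½[√(1 + 8Fr₁²) − 1] = ½[√122.5 − 1] = 5.03.
y₂ = 5.03 × 3.76 = 18.9 ft.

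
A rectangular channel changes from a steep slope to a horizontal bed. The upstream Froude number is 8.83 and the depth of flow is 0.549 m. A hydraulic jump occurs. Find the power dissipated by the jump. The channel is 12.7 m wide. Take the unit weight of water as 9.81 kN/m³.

P = 21327 kW

Fr₁ = 8.83 (given).
Bélanger equation: y₂/y₁ = ½[√(1 + 8Fr₁²) − 1] = ½[√624.8 − 1] = 12.0.
y₂ = 12.0 × 0.549 = 6.59 m.
V₁ = Fr₁·√(g·y₁) = 8.83×√(9.81×0.549) = 20.5 m/s; q = V₁·y₁ = 11.3 m²/s. V₂ = q/y₂ = 11.3/6.59 = 1.71 m/s. E₁ = y₁ + V₁²/2g = 22.0 m; E₂ = y₂ + V₂²/2g = 6.74 m. ΔE = E₁ − E₂ = 15.2 m.
Q = q·b = 11.3 × 12.7 = 143 m³/s. P = γ·Q·ΔE = 9.81 × 143 × 15.2 = 21327 kW.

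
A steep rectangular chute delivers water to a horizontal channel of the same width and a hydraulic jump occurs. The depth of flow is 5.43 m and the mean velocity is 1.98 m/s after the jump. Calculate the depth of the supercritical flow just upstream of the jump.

y₁ = 0.707 m

Fr₂ = V₂/√(g·y₂) = 1.98/√(9.81×5.43) = 0.271.
The Bélanger relation is symmetric: y₁/y₂ = ½[√(1 + 8Fr₂²) − 1] = ½[√1.589 − 1] = 0.130.
y₁ = 0.130 × 5.43 = 0.707 m.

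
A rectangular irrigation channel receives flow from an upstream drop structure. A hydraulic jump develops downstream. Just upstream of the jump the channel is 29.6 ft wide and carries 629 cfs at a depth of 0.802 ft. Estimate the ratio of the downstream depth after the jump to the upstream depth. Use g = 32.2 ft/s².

y₂/y₁ = 6.89

q = Q/b = 629/29.6 = 21.2 ft²/s; V₁ = q/y₁ = 26.5 ft/s. Fr₁ = V₁/√(g·y₁) = 5.21.
Bélanger equation: y₂/y₁ = ½[√(1 + 8Fr₁²) − 1] = ½[√218.5 − 1] = 6.89.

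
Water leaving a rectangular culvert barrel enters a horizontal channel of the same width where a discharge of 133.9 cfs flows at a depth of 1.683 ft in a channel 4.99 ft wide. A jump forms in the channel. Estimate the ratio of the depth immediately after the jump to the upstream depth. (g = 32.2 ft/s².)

q = Q/b = 133.9/4.99 = 26.83 ft²/s; V₁ = q/y₁ = 15.94 ft/s. Fr₁ = V₁/√(g·y₁) = 2.166.
Conjugate-depth relation: y₂/y₁ = ½[√(1 + 8Fr₁²) − 1] = ½[√38.527 − 1] = 2.603.

y₂/y₁ = 2.603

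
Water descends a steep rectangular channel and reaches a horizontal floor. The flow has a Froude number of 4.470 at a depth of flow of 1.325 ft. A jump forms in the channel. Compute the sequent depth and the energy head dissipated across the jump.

y₂ = 7.740 ft; ΔE = 6.435 ft

Fr₁ = 4.470 (given).
Bélanger equation: y₂/y₁ = ½[√(1 + 8Fr₁²) − 1] = ½[√160.85 − 1] = 5.841.
y₂ = 5.841 × 1.325 = 7.740 ft.
V₁ = Fr₁·√(g·y₁) = 4.470×√(32.2×1.325) = 29.20 ft/s; q = V₁·y₁ = 38.69 ft²/s. V₂ = q/y₂ = 38.69/7.740 = 4.998 ft/s. E₁ = y₁ + V₁²/2g = 14.56 ft; E₂ = y₂ + V₂²/2g = 8.128 ft. ΔE = E₁ − E₂ = 6.435 ft.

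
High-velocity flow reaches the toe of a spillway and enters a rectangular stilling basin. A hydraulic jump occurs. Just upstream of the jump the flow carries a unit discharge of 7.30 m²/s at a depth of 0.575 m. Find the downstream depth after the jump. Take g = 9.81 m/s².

y₂ = 4.07 m

V₁ = q/y₁ = 7.30/0.575 = 12.7 m/s. Fr₁ = V₁/√(g·y₁) = 12.7/√(9.81×0.575) = 5.35.
Sequent-depth ratio: y₂/y₁ = ½[√(1 + 8Fr₁²) − 1] = ½[√229.6 − 1] = 7.08.
y₂ = 7.08 × 0.575 = 4.07 m.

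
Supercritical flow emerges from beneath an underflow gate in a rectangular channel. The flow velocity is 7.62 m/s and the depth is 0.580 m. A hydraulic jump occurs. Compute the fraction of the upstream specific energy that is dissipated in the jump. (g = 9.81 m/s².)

Fr₁ = V₁/√(g·y₁) = 7.62/√(9.81×0.580) = 3.19.
Bélanger equation: y₂/y₁ = ½[√(1 + 8Fr₁²) − 1] = ½[√82.64 − 1] = 4.05.
y₂ = 4.05 × 0.580 = 2.35 m.
E₁ = y₁ + V₁²/2g = 3.54 m. ΔE = (y₂ − y₁)³/(4y₁y₂) = 1.01 m. ΔE/E₁ = 1.01/3.54 = 0.286.

ΔE/E₁ = 0.286 (28.6%)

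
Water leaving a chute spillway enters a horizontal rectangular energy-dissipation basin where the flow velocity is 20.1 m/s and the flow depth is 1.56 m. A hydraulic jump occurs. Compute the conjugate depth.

y₂ = 10.6 m

Fr₁ = V₁/√(g·y₁) = 20.1/√(9.81×1.56) = 5.14.
By Bélanger, y₂/y₁ = ½[√(1 + 8Fr₁²) − 1] = ½[√212.2 − 1] = 6.78.
y₂ = 6.78 × 1.56 = 10.6 m.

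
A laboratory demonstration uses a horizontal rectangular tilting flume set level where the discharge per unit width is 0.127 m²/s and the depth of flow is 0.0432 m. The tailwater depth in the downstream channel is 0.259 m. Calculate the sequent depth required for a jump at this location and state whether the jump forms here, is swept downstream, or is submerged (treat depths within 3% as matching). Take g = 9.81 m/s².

y₂ = 0.255 m; the jump forms here

V₁ = q/y₁ = 0.127/0.0432 = 2.94 m/s. Fr₁ = V₁/√(g·y₁) = 2.94/√(9.81×0.0432) = 4.52.
By Bélanger, y₂/y₁ = ½[√(1 + 8Fr₁²) − 1] = ½[√164.1 − 1] = 5.91.
y₂ = 5.91 × 0.0432 = 0.255 m.
Tailwater y_tw = 0.259 m: y_tw ≈ y₂, so the jump forms here.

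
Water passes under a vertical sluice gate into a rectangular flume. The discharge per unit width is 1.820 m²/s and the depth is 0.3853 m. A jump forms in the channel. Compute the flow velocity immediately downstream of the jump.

V₂ = 1.589 m/s

V₁ = q/y₁ = 1.820/0.3853 = 4.724 m/s. Fr₁ = V₁/√(g·y₁) = 4.724/√(9.81×0.3853) = 2.430.
Conjugate-depth relation: y₂/y₁ = ½[√(1 + 8Fr₁²) − 1] = ½[√48.224 − 1] = 2.972.
y₂ = 2.972 × 0.3853 = 1.145 m.
V₂ = q/y₂ = 1.820/1.145 = 1.589 m/s.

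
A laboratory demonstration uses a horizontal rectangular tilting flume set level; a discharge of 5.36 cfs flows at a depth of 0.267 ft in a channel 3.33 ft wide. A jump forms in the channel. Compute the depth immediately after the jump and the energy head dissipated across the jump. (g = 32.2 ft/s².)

y₂ = 0.654 ft; ΔE = 0.0831 ft

q = Q/b = 5.36/3.33 = 1.61 ft²/s; V₁ = q/y₁ = 6.03 ft/s. Fr₁ = V₁/√(g·y₁) = 2.06.
Sequent-depth ratio: y₂/y₁ = ½[√(1 + 8Fr₁²) − 1] = ½[√34.82 − 1] = 2.45.
y₂ = 2.45 × 0.267 = 0.654 ft.
Head loss: ΔE = (y₂ − y₁)³/(4y₁y₂) = (0.654 − 0.267)³/(4×0.267×0.654) = 0.0581/0.699 = 0.0831 ft.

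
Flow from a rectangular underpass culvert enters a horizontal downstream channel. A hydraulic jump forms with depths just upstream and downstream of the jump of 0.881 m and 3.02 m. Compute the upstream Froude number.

Fr₁ = 2.75

For a rectangular channel the momentum equation gives q² = ½·g·y₁·y₂·(y₁ + y₂) = ½×9.81×0.881×3.02×3.90 = 50.9.
q = √50.9 = 7.14 m²/s.
V₁ = q/y₁ = 8.10 m/s; Fr₁ = V₁/√(g·y₁) = 2.75.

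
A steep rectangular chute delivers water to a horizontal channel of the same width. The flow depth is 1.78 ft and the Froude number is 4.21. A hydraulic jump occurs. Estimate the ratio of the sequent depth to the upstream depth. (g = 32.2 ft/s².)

Fr₁ = 4.21 (given).
By Bélanger, y₂/y₁ = ½[√(1 + 8Fr₁²) − 1] = ½[√142.8 − 1] = 5.47.

y₂/y₁ = 5.47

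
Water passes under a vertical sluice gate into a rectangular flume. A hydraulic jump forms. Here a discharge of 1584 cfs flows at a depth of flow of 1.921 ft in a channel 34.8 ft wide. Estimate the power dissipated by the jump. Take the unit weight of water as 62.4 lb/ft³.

P = 494.5 hp

q = Q/b = 1584/34.8 = 45.52 ft²/s; V₁ = q/y₁ = 23.69 ft/s. Fr₁ = V₁/√(g·y₁) = 3.013.
Conjugate-depth relation: y₂/y₁ = ½[√(1 + 8Fr₁²) − 1] = ½[√73.611 − 1] = 3.790.
y₂ = 3.790 × 1.921 = 7.280 ft.
Head loss: ΔE = (y₂ − y₁)³/(4y₁y₂) = (7.280 − 1.921)³/(4×1.921×7.280) = 153.9/55.94 = 2.752 ft.
P = γ·Q·ΔE/550 = 62.4 × 1584 × 2.752 / 550 = 494.5 hp.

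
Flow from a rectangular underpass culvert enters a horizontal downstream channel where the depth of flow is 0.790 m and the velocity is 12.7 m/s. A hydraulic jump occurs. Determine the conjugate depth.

Fr₁ = V₁/√(g·y₁) = 12.7/√(9.81×0.790) = 4.56.
Conjugate-depth relation: y₂/y₁ = ½[√(1 + 8Fr₁²) − 1] = ½[√167.5 − 1] = 5.97.
y₂ = 5.97 × 0.790 = 4.72 m.

y₂ = 4.72 m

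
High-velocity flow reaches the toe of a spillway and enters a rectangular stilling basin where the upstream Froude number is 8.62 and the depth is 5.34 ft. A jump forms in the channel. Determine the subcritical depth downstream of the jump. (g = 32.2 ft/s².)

Fr₁ = 8.62 (given).
By Bélanger, y₂/y₁ = ½[√(1 + 8Fr₁²) − 1] = ½[√595.4 − 1] = 11.7.
y₂ = 11.7 × 5.34 = 62.5 ft.

y₂ = 62.5 ft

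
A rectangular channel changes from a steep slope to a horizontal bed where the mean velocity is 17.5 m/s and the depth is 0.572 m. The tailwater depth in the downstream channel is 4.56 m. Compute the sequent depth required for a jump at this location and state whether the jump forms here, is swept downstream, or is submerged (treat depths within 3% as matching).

Fr₁ = V₁/√(g·y₁) = 17.5/√(9.81×0.572) = 7.39.
Bélanger equation: y₂/y₁ = ½[√(1 + 8Fr₁²) − 1] = ½[√437.6 − 1] = 9.96.
y₂ = 9.96 × 0.572 = 5.70 m.
Tailwater y_tw = 4.56 m: y_tw < y₂, so the jump is swept downstream.

y₂ = 5.70 m; the jump is swept downstream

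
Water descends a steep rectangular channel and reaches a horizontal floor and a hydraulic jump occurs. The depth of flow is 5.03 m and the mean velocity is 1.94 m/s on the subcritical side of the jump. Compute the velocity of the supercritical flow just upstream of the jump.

V₁ = 14.4 m/s

Fr₂ = V₂/√(g·y₂) = 1.94/√(9.81×5.03) = 0.276.
From the momentum equation (using Fr₂), y₁/y₂ = ½[√(1 + 8Fr₂²) − 1] = ½[√1.610 − 1] = 0.134.
y₁ = 0.134 × 5.03 = 0.676 m.
V₁ = q/y₁ = 9.76/0.676 = 14.4 m/s.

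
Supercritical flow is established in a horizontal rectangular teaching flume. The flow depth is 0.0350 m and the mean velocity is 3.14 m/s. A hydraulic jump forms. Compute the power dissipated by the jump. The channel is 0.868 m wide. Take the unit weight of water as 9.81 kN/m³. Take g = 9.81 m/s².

P = 0.261 kW

Fr₁ = V₁/√(g·y₁) = 3.14/√(9.81×0.0350) = 5.36.
Sequent-depth ratio: y₂/y₁ = ½[√(1 + 8Fr₁²) − 1] = ½[√230.7 − 1] = 7.09.
y₂ = 7.09 × 0.0350 = 0.248 m.
Head loss: ΔE = (y₂ − y₁)³/(4y₁y₂) = (0.248 − 0.0350)³/(4×0.0350×0.248) = 0.00971/0.0348 = 0.279 m.
q = V₁·y₁ = 3.14 × 0.0350 = 0.110 m²/s. Q = q·b = 0.110 × 0.868 = 0.0954 m³/s. P = γ·Q·ΔE = 9.81 × 0.0954 × 0.279 = 0.261 kW.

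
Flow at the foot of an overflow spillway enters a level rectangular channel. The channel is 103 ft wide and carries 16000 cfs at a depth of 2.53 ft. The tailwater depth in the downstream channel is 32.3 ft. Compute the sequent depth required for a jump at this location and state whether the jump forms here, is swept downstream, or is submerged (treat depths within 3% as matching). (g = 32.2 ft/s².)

q = Q/b = 16000/103 = 155 ft²/s; V₁ = q/y₁ = 61.4 ft/s. Fr₁ = V₁/√(g·y₁) = 6.80.
By Bélanger, y₂/y₁ = ½[√(1 + 8Fr₁²) − 1] = ½[√371.2 − 1] = 9.13.
y₂ = 9.13 × 2.53 = 23.1 ft.
Tailwater y_tw = 32.3 ft: y_tw > y₂, so the jump is submerged.

y₂ = 23.1 ft; the jump is submerged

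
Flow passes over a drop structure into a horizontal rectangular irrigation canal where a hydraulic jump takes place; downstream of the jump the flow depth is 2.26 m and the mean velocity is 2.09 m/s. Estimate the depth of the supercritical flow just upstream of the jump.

y₁ = 0.684 m

Fr₂ = V₂/√(g·y₂) = 2.09/√(9.81×2.26) = 0.444.
From the momentum equation (using Fr₂), y₁/y₂ = ½[√(1 + 8Fr₂²) − 1] = ½[√2.576 − 1] = 0.303.
y₁ = 0.303 × 2.26 = 0.684 m.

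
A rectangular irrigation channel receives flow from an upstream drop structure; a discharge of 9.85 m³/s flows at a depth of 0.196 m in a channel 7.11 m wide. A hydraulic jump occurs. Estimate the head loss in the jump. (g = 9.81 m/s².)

q = Q/b = 9.85/7.11 = 1.39 m²/s; V₁ = q/y₁ = 7.07 m/s. Fr₁ = V₁/√(g·y₁) = 5.10.
Bélanger equation: y₂/y₁ = ½[√(1 + 8Fr₁²) − 1] = ½[√208.9 − 1] = 6.73.
y₂ = 6.73 × 0.196 = 1.32 m.
V₂ = q/y₂ = 1.39/1.32 = 1.05 m/s. E₁ = y₁ + V₁²/2g = 2.74 m; E₂ = y₂ + V₂²/2g = 1.37 m. ΔE = E₁ − E₂ = 1.37 m.

ΔE = 1.37 m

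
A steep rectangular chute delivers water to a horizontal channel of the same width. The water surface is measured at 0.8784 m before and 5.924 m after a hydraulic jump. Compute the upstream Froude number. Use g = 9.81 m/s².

For a rectangular channel the momentum equation gives q² = ½·g·y₁·y₂·(y₁ + y₂) = ½×9.81×0.8784×5.924×6.802 = 173.6.
q = √173.6 = 13.18 m²/s.
V₁ = q/y₁ = 15.00 m/s; Fr₁ = V₁/√(g·y₁) = 5.110.

Fr₁ = 5.110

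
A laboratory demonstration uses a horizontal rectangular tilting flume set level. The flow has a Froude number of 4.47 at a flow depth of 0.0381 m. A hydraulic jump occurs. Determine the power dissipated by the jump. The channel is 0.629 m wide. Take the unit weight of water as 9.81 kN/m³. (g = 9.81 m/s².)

Fr₁ = 4.47 (given).
Conjugate-depth relation: y₂/y₁ = ½[√(1 + 8Fr₁²) − 1] = ½[√160.8 − 1] = 5.84.
y₂ = 5.84 × 0.0381 = 0.223 m.
V₁ = Fr₁·√(g·y₁) = 4.47×√(9.81×0.0381) = 2.73 m/s; q = V₁·y₁ = 0.104 m²/s. V₂ = q/y₂ = 0.104/0.223 = 0.468 m/s. E₁ = y₁ + V₁²/2g = 0.419 m; E₂ = y₂ + V₂²/2g = 0.234 m. ΔE = E₁ − E₂ = 0.185 m.
Q = q·b = 0.104 × 0.629 = 0.0655 m³/s. P = γ·Q·ΔE = 9.81 × 0.0655 × 0.185 = 0.119 kW.

P = 0.119 kW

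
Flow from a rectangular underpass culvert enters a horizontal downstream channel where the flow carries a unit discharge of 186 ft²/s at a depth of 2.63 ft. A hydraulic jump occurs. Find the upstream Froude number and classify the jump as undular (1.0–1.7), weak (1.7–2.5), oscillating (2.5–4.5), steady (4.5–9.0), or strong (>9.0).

V₁ = q/y₁ = 186/2.63 = 70.7 ft/s. Fr₁ = V₁/√(g·y₁) = 70.7/√(32.2×2.63) = 7.69.
Fr₁ = 7.69 lies in the steady range.

Fr₁ = 7.69; steady jump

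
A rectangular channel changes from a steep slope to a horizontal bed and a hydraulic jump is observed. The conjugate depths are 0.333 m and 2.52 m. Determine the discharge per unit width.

For a rectangular channel the momentum equation gives q² = ½·g·y₁·y₂·(y₁ + y₂) = ½×9.81×0.333×2.52×2.85 = 11.7.
q = √11.7 = 3.43 m²/s.

q = 3.43 m²/s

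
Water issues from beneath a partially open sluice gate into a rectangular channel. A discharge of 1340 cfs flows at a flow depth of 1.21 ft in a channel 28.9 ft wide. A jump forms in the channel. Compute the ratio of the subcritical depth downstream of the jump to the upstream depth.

y₂/y₁ = 8.20

q = Q/b = 1340/28.9 = 46.4 ft²/s; V₁ = q/y₁ = 38.3 ft/s. Fr₁ = V₁/√(g·y₁) = 6.14.
From the momentum equation for a rectangular channel, y₂/y₁ = ½[√(1 + 8Fr₁²) − 1] = ½[√302.5 − 1] = 8.20.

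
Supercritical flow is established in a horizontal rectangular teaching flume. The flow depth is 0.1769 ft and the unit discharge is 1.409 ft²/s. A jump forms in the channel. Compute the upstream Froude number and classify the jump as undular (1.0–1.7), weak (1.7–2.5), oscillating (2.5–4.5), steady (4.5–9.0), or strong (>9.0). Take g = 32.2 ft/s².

V₁ = q/y₁ = 1.409/0.1769 = 7.965 ft/s. Fr₁ = V₁/√(g·y₁) = 7.965/√(32.2×0.1769) = 3.337.
Fr₁ = 3.337 lies in the oscillating range.

Fr₁ = 3.337; oscillating jump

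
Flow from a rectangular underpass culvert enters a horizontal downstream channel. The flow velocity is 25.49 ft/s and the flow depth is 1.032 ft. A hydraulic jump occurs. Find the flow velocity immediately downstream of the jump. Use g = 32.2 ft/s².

V₂ = 4.415 ft/s

Fr₁ = V₁/√(g·y₁) = 25.49/√(32.2×1.032) = 4.422.
Sequent-depth ratio: y₂/y₁ = ½[√(1 + 8Fr₁²) − 1] = ½[√157.42 − 1] = 5.773.
y₂ = 5.773 × 1.032 = 5.958 ft.
q = V₁·y₁ = 25.49 × 1.032 = 26.31 ft²/s.
V₂ = q/y₂ = 26.31/5.958 = 4.415 ft/s.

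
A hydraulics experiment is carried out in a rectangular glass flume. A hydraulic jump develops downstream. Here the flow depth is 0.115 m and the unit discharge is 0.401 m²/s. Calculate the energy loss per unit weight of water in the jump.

ΔE = 0.220 m

V₁ = q/y₁ = 0.401/0.115 = 3.49 m/s. Fr₁ = V₁/√(g·y₁) = 3.49/√(9.81×0.115) = 3.28.
Sequent-depth ratio: y₂/y₁ = ½[√(1 + 8Fr₁²) − 1] = ½[√87.22 − 1] = 4.17.
y₂ = 4.17 × 0.115 = 0.480 m.
V₂ = q/y₂ = 0.401/0.480 = 0.836 m/s. E₁ = y₁ + V₁²/2g = 0.735 m; E₂ = y₂ + V₂²/2g = 0.515 m. ΔE = E₁ − E₂ = 0.220 m.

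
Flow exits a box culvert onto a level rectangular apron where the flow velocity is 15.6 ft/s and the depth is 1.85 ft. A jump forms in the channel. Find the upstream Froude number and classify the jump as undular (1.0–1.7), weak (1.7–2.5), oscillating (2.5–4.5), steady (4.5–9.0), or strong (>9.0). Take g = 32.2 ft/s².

Fr₁ = V₁/√(g·y₁) = 15.6/√(32.2×1.85) = 2.02.
Fr₁ = 2.02 lies in the weak range.

Fr₁ = 2.02; weak jump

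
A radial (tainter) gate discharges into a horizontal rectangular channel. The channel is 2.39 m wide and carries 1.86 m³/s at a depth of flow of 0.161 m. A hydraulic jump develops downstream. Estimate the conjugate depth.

y₂ = 0.799 m

q = Q/b = 1.86/2.39 = 0.778 m²/s; V₁ = q/y₁ = 4.83 m/s. Fr₁ = V₁/√(g·y₁) = 3.85.
From the momentum equation for a rectangular channel, y₂/y₁ = ½[√(1 + 8Fr₁²) − 1] = ½[√119.4 − 1] = 4.96.
y₂ = 4.96 × 0.161 = 0.799 m.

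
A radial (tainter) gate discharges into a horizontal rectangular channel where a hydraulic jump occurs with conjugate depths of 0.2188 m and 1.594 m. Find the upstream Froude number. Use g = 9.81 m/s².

Fr₁ = 5.494

For a rectangular channel the momentum equation gives q² = ½·g·y₁·y₂·(y₁ + y₂) = ½×9.81×0.2188×1.594×1.813 = 3.101.
q = √3.101 = 1.761 m²/s.
V₁ = q/y₁ = 8.049 m/s; Fr₁ = V₁/√(g·y₁) = 5.494.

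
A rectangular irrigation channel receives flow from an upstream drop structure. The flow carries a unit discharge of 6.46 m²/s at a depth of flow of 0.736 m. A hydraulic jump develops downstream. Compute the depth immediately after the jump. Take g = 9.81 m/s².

V₁ = q/y₁ = 6.46/0.736 = 8.78 m/s. Fr₁ = V₁/√(g·y₁) = 8.78/√(9.81×0.736) = 3.27.
Conjugate-depth relation: y₂/y₁ = ½[√(1 + 8Fr₁²) − 1] = ½[√86.36 − 1] = 4.15.
y₂ = 4.15 × 0.736 = 3.05 m.

y₂ = 3.05 m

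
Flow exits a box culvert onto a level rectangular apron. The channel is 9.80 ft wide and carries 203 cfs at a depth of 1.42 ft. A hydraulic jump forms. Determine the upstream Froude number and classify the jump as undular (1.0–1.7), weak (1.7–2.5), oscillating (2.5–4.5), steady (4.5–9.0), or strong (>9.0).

q = Q/b = 203/9.80 = 20.7 ft²/s; V₁ = q/y₁ = 14.6 ft/s. Fr₁ = V₁/√(g·y₁) = 2.16.
Fr₁ = 2.16 lies in the weak range.

Fr₁ = 2.16; weak jump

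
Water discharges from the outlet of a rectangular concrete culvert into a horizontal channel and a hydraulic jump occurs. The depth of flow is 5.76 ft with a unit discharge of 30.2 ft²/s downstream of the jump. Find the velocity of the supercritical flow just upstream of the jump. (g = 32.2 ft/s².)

V₁ = 21.9 ft/s

V₂ = q/y₂ = 30.2/5.76 = 5.24 ft/s; Fr₂ = V₂/√(g·y₂) = 0.385.
Since the conjugate-depth ratio holds either way, y₁/y₂ = ½[√(1 + 8Fr₂²) − 1] = ½[√2.186 − 1] = 0.239.
y₁ = 0.239 × 5.76 = 1.38 ft.
V₁ = q/y₁ = 30.2/1.38 = 21.9 ft/s.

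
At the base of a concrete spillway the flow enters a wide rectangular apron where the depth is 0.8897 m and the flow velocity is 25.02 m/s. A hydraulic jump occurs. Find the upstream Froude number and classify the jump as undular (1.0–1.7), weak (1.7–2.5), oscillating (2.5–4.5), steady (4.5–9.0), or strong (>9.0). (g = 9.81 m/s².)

Fr₁ = 8.469; steady jump

Fr₁ = V₁/√(g·y₁) = 25.02/√(9.81×0.8897) = 8.469.
Fr₁ = 8.469 lies in the steady range.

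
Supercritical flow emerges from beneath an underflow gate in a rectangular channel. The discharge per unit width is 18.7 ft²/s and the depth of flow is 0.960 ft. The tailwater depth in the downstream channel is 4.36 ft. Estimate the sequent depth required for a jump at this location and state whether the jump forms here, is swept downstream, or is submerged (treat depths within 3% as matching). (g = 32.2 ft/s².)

y₂ = 4.30 ft; the jump forms here

V₁ = q/y₁ = 18.7/0.960 = 19.5 ft/s. Fr₁ = V₁/√(g·y₁) = 19.5/√(32.2×0.960) = 3.50.
Bélanger equation: y₂/y₁ = ½[√(1 + 8Fr₁²) − 1] = ½[√99.20 − 1] = 4.48.
y₂ = 4.48 × 0.960 = 4.30 ft.
Tailwater y_tw = 4.36 ft: y_tw ≈ y₂, so the jump forms here.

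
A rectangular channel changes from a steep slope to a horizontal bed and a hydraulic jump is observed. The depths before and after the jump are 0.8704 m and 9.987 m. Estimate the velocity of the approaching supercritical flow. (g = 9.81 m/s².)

For a rectangular channel the momentum equation gives q² = ½·g·y₁·y₂·(y₁ + y₂) = ½×9.81×0.8704×9.987×10.86 = 462.9.
q = √462.9 = 21.52 m²/s.
V₁ = q/y₁ = 21.52/0.8704 = 24.72 m/s.

V₁ = 24.72 m/s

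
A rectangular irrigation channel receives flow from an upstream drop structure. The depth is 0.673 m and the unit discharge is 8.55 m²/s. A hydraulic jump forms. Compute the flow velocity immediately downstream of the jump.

V₁ = q/y₁ = 8.55/0.673 = 12.7 m/s. Fr₁ = V₁/√(g·y₁) = 12.7/√(9.81×0.673) = 4.94.
From the momentum equation for a rectangular channel, y₂/y₁ = ½[√(1 + 8Fr₁²) − 1] = ½[√196.6 − 1] = 6.51.
y₂ = 6.51 × 0.673 = 4.38 m.
V₂ = q/y₂ = 8.55/4.38 = 1.95 m/s.

V₂ = 1.95 m/s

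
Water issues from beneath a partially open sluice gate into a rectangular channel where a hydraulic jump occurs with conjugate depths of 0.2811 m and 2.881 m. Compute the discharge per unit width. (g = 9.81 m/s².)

For a rectangular channel the momentum equation gives q² = ½·g·y₁·y₂·(y₁ + y₂) = ½×9.81×0.2811×2.881×3.162 = 12.56.
q = √12.56 = 3.544 m²/s.

q = 3.544 m²/s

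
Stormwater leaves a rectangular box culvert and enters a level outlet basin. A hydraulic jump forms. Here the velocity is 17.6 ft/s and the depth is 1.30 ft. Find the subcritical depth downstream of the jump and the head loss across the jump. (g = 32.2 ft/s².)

Fr₁ = V₁/√(g·y₁) = 17.6/√(32.2×1.30) = 2.72.
Sequent-depth ratio: y₂/y₁ = ½[√(1 + 8Fr₁²) − 1] = ½[√60.20 − 1] = 3.38.
y₂ = 3.38 × 1.30 = 4.39 ft.
Head loss: ΔE = (y₂ − y₁)³/(4y₁y₂) = (4.39 − 1.30)³/(4×1.30×4.39) = 29.6/22.8 = 1.30 ft.

y₂ = 4.39 ft; ΔE = 1.30 ft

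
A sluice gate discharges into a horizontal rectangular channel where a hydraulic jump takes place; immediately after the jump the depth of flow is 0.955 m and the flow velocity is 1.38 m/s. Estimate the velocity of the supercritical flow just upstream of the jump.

Fr₂ = V₂/√(g·y₂) = 1.38/√(9.81×0.955) = 0.451.
Since the conjugate-depth ratio holds either way, y₁/y₂ = ½[√(1 + 8Fr₂²) − 1] = ½[√2.626 − 1] = 0.310.
y₁ = 0.310 × 0.955 = 0.296 m.
V₁ = q/y₁ = 1.32/0.296 = 4.45 m/s.

V₁ = 4.45 m/s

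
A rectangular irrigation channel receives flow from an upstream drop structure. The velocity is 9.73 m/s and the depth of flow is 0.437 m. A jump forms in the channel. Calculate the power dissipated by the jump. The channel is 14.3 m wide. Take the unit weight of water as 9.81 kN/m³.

P = 1456 kW

Fr₁ = V₁/√(g·y₁) = 9.73/√(9.81×0.437) = 4.70.
From the momentum equation for a rectangular channel, y₂/y₁ = ½[√(1 + 8Fr₁²) − 1] = ½[√177.7 − 1] = 6.16.
y₂ = 6.16 × 0.437 = 2.69 m.
Head loss: ΔE = (y₂ − y₁)³/(4y₁y₂) = (2.69 − 0.437)³/(4×0.437×2.69) = 11.5/4.71 = 2.44 m.
q = V₁·y₁ = 9.73 × 0.437 = 4.25 m²/s. Q = q·b = 4.25 × 14.3 = 60.8 m³/s. P = γ·Q·ΔE = 9.81 × 60.8 × 2.44 = 1456 kW.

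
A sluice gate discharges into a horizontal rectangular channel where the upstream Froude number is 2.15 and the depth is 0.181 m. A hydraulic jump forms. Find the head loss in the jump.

Fr₁ = 2.15 (given).
From the momentum equation for a rectangular channel, y₂/y₁ = ½[√(1 + 8Fr₁²) − 1] = ½[√37.98 − 1] = 2.58.
y₂ = 2.58 × 0.181 = 0.467 m.
V₁ = Fr₁·√(g·y₁) = 2.15×√(9.81×0.181) = 2.86 m/s; q = V₁·y₁ = 0.519 m²/s. V₂ = q/y₂ = 0.519/0.467 = 1.11 m/s. E₁ = y₁ + V₁²/2g = 0.599 m; E₂ = y₂ + V₂²/2g = 0.530 m. ΔE = E₁ − E₂ = 0.0693 m.

ΔE = 0.0693 m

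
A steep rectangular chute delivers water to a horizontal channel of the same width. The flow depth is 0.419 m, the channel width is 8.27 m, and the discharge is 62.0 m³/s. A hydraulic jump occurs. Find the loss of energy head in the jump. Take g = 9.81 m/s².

q = Q/b = 62.0/8.27 = 7.50 m²/s; V₁ = q/y₁ = 17.9 m/s. Fr₁ = V₁/√(g·y₁) = 8.83.
Bélanger equation: y₂/y₁ = ½[√(1 + 8Fr₁²) − 1] = ½[√624.1 − 1] = 12.0.
y₂ = 12.0 × 0.419 = 5.02 m.
V₂ = q/y₂ = 7.50/5.02 = 1.49 m/s. E₁ = y₁ + V₁²/2g = 16.7 m; E₂ = y₂ + V₂²/2g = 5.14 m. ΔE = E₁ − E₂ = 11.6 m.

ΔE = 11.6 m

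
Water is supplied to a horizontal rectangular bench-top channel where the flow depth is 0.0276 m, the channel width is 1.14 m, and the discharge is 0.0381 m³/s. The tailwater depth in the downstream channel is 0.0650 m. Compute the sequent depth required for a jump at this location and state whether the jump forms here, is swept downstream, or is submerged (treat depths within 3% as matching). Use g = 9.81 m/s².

y₂ = 0.0781 m; the jump is swept downstream

q = Q/b = 0.0381/1.14 = 0.0334 m²/s; V₁ = q/y₁ = 1.21 m/s. Fr₁ = V₁/√(g·y₁) = 2.33.
Bélanger equation: y₂/y₁ = ½[√(1 + 8Fr₁²) − 1] = ½[√44.32 − 1] = 2.83.
y₂ = 2.83 × 0.0276 = 0.0781 m.
Tailwater y_tw = 0.0650 m: y_tw < y₂, so the jump is swept downstream.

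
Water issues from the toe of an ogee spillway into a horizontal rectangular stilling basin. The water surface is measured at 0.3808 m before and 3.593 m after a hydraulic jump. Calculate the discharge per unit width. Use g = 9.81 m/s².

For a rectangular channel the momentum equation gives q² = ½·g·y₁·y₂·(y₁ + y₂) = ½×9.81×0.3808×3.593×3.974 = 26.67.
q = √26.67 = 5.164 m²/s.

q = 5.164 m²/s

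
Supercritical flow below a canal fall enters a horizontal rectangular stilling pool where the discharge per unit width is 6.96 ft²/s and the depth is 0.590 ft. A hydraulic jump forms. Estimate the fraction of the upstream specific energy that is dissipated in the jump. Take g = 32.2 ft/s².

ΔE/E₁ = 0.210 (21.0%)

V₁ = q/y₁ = 6.96/0.590 = 11.8 ft/s. Fr₁ = V₁/√(g·y₁) = 11.8/√(32.2×0.590) = 2.71.
From the momentum equation for a rectangular channel, y₂/y₁ = ½[√(1 + 8Fr₁²) − 1] = ½[√59.60 − 1] = 3.36.
y₂ = 3.36 × 0.590 = 1.98 ft.
E₁ = y₁ + V₁²/2g = 2.75 ft. ΔE = (y₂ − y₁)³/(4y₁y₂) = 0.577 ft. ΔE/E₁ = 0.577/2.75 = 0.210.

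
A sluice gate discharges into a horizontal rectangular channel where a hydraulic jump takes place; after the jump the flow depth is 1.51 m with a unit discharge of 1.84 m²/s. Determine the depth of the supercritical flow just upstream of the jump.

V₂ = q/y₂ = 1.84/1.51 = 1.22 m/s; Fr₂ = V₂/√(g·y₂) = 0.317.
From the momentum equation (using Fr₂), y₁/y₂ = ½[√(1 + 8Fr₂²) − 1] = ½[√1.802 − 1] = 0.171.
y₁ = 0.171 × 1.51 = 0.258 m.

y₁ = 0.258 m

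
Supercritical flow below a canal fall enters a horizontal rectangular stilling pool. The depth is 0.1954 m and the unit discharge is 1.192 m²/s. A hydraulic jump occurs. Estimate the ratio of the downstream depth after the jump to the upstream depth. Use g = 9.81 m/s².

V₁ = q/y₁ = 1.192/0.1954 = 6.100 m/s. Fr₁ = V₁/√(g·y₁) = 6.100/√(9.81×0.1954) = 4.406.
By Bélanger, y₂/y₁ = ½[√(1 + 8Fr₁²) − 1] = ½[√156.31 − 1] = 5.751.

y₂/y₁ = 5.751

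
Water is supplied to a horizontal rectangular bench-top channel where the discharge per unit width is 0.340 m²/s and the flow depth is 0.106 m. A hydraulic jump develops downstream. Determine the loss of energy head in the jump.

V₁ = q/y₁ = 0.340/0.106 = 3.21 m/s. Fr₁ = V₁/√(g·y₁) = 3.21/√(9.81×0.106) = 3.15.
By Bélanger, y₂/y₁ = ½[√(1 + 8Fr₁²) − 1] = ½[√80.15 − 1] = 3.98.
y₂ = 3.98 × 0.106 = 0.421 m.
V₂ = q/y₂ = 0.340/0.421 = 0.807 m/s. E₁ = y₁ + V₁²/2g = 0.630 m; E₂ = y₂ + V₂²/2g = 0.455 m. ΔE = E₁ − E₂ = 0.176 m.

ΔE = 0.176 m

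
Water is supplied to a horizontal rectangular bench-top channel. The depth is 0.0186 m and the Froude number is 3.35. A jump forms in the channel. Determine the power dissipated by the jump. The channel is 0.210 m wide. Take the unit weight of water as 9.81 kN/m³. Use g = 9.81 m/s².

P = 0.00208 kW

Fr₁ = 3.35 (given).
From the momentum equation for a rectangular channel, y₂/y₁ = ½[√(1 + 8Fr₁²) − 1] = ½[√90.78 − 1] = 4.26.
y₂ = 4.26 × 0.0186 = 0.0793 m.
Head loss: ΔE = (y₂ − y₁)³/(4y₁y₂) = (0.0793 − 0.0186)³/(4×0.0186×0.0793) = 0.000224/0.00590 = 0.0379 m.
V₁ = Fr₁·√(g·y₁) = 3.35×√(9.81×0.0186) = 1.43 m/s; q = V₁·y₁ = 0.0266 m²/s. Q = q·b = 0.0266 × 0.210 = 0.00559 m³/s. P = γ·Q·ΔE = 9.81 × 0.00559 × 0.0379 = 0.00208 kW.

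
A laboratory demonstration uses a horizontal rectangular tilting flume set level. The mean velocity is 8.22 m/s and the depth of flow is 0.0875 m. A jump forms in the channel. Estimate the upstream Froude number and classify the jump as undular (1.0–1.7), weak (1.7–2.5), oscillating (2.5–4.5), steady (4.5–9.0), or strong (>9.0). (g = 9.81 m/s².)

Fr₁ = 8.87; steady jump

Fr₁ = V₁/√(g·y₁) = 8.22/√(9.81×0.0875) = 8.87.
Fr₁ = 8.87 lies in the steady range.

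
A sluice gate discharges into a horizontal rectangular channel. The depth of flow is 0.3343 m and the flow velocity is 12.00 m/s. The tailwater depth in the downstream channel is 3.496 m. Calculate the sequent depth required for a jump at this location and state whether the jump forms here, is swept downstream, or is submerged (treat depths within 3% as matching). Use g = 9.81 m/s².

Fr₁ = V₁/√(g·y₁) = 12.00/√(9.81×0.3343) = 6.626.
Sequent-depth ratio: y₂/y₁ = ½[√(1 + 8Fr₁²) − 1] = ½[√352.27 − 1] = 8.884.
y₂ = 8.884 × 0.3343 = 2.970 m.
Tailwater y_tw = 3.496 m: y_tw > y₂, so the jump is submerged.

y₂ = 2.970 m; the jump is submerged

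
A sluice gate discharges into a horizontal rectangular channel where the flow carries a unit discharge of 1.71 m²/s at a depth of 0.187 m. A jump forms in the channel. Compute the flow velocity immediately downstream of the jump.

V₁ = q/y₁ = 1.71/0.187 = 9.14 m/s. Fr₁ = V₁/√(g·y₁) = 9.14/√(9.81×0.187) = 6.75.
From the momentum equation for a rectangular channel, y₂/y₁ = ½[√(1 + 8Fr₁²) − 1] = ½[√365.7 − 1] = 9.06.
y₂ = 9.06 × 0.187 = 1.69 m.
V₂ = q/y₂ = 1.71/1.69 = 1.01 m/s.

V₂ = 1.01 m/s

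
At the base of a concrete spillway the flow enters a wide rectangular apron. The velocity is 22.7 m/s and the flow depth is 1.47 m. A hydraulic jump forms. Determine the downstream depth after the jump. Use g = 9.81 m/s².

y₂ = 11.7 m

Fr₁ = V₁/√(g·y₁) = 22.7/√(9.81×1.47) = 5.98.
Sequent-depth ratio: y₂/y₁ = ½[√(1 + 8Fr₁²) − 1] = ½[√286.9 − 1] = 7.97.
y₂ = 7.97 × 1.47 = 11.7 m.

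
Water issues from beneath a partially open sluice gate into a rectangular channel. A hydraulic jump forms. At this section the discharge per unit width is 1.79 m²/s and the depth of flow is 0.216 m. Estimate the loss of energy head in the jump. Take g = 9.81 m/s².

V₁ = q/y₁ = 1.79/0.216 = 8.29 m/s. Fr₁ = V₁/√(g·y₁) = 8.29/√(9.81×0.216) = 5.69.
Bélanger equation: y₂/y₁ = ½[√(1 + 8Fr₁²) − 1] = ½[√260.3 − 1] = 7.57.
y₂ = 7.57 × 0.216 = 1.63 m.
Head loss: ΔE = (y₂ − y₁)³/(4y₁y₂) = (1.63 − 0.216)³/(4×0.216×1.63) = 2.85/1.41 = 2.02 m.

ΔE = 2.02 m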